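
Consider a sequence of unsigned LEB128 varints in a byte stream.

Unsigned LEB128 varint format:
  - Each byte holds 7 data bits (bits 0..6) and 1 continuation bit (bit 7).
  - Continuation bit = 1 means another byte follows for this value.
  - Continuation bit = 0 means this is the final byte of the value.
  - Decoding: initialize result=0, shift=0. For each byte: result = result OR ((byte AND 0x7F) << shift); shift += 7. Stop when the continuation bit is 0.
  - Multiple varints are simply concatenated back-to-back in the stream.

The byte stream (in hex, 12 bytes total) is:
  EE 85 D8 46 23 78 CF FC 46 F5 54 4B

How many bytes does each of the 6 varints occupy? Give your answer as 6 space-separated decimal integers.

  byte[0]=0xEE cont=1 payload=0x6E=110: acc |= 110<<0 -> acc=110 shift=7
  byte[1]=0x85 cont=1 payload=0x05=5: acc |= 5<<7 -> acc=750 shift=14
  byte[2]=0xD8 cont=1 payload=0x58=88: acc |= 88<<14 -> acc=1442542 shift=21
  byte[3]=0x46 cont=0 payload=0x46=70: acc |= 70<<21 -> acc=148243182 shift=28 [end]
Varint 1: bytes[0:4] = EE 85 D8 46 -> value 148243182 (4 byte(s))
  byte[4]=0x23 cont=0 payload=0x23=35: acc |= 35<<0 -> acc=35 shift=7 [end]
Varint 2: bytes[4:5] = 23 -> value 35 (1 byte(s))
  byte[5]=0x78 cont=0 payload=0x78=120: acc |= 120<<0 -> acc=120 shift=7 [end]
Varint 3: bytes[5:6] = 78 -> value 120 (1 byte(s))
  byte[6]=0xCF cont=1 payload=0x4F=79: acc |= 79<<0 -> acc=79 shift=7
  byte[7]=0xFC cont=1 payload=0x7C=124: acc |= 124<<7 -> acc=15951 shift=14
  byte[8]=0x46 cont=0 payload=0x46=70: acc |= 70<<14 -> acc=1162831 shift=21 [end]
Varint 4: bytes[6:9] = CF FC 46 -> value 1162831 (3 byte(s))
  byte[9]=0xF5 cont=1 payload=0x75=117: acc |= 117<<0 -> acc=117 shift=7
  byte[10]=0x54 cont=0 payload=0x54=84: acc |= 84<<7 -> acc=10869 shift=14 [end]
Varint 5: bytes[9:11] = F5 54 -> value 10869 (2 byte(s))
  byte[11]=0x4B cont=0 payload=0x4B=75: acc |= 75<<0 -> acc=75 shift=7 [end]
Varint 6: bytes[11:12] = 4B -> value 75 (1 byte(s))

Answer: 4 1 1 3 2 1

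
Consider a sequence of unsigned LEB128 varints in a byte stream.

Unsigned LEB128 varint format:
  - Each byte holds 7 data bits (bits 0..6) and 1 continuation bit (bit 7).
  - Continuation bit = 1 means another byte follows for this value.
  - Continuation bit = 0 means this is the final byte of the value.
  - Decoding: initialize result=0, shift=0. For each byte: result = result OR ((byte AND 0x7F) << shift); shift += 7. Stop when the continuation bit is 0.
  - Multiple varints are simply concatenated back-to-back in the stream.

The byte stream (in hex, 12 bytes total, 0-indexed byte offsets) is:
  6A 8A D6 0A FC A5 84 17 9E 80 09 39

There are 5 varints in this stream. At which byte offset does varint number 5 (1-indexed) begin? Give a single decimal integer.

Answer: 11

Derivation:
  byte[0]=0x6A cont=0 payload=0x6A=106: acc |= 106<<0 -> acc=106 shift=7 [end]
Varint 1: bytes[0:1] = 6A -> value 106 (1 byte(s))
  byte[1]=0x8A cont=1 payload=0x0A=10: acc |= 10<<0 -> acc=10 shift=7
  byte[2]=0xD6 cont=1 payload=0x56=86: acc |= 86<<7 -> acc=11018 shift=14
  byte[3]=0x0A cont=0 payload=0x0A=10: acc |= 10<<14 -> acc=174858 shift=21 [end]
Varint 2: bytes[1:4] = 8A D6 0A -> value 174858 (3 byte(s))
  byte[4]=0xFC cont=1 payload=0x7C=124: acc |= 124<<0 -> acc=124 shift=7
  byte[5]=0xA5 cont=1 payload=0x25=37: acc |= 37<<7 -> acc=4860 shift=14
  byte[6]=0x84 cont=1 payload=0x04=4: acc |= 4<<14 -> acc=70396 shift=21
  byte[7]=0x17 cont=0 payload=0x17=23: acc |= 23<<21 -> acc=48304892 shift=28 [end]
Varint 3: bytes[4:8] = FC A5 84 17 -> value 48304892 (4 byte(s))
  byte[8]=0x9E cont=1 payload=0x1E=30: acc |= 30<<0 -> acc=30 shift=7
  byte[9]=0x80 cont=1 payload=0x00=0: acc |= 0<<7 -> acc=30 shift=14
  byte[10]=0x09 cont=0 payload=0x09=9: acc |= 9<<14 -> acc=147486 shift=21 [end]
Varint 4: bytes[8:11] = 9E 80 09 -> value 147486 (3 byte(s))
  byte[11]=0x39 cont=0 payload=0x39=57: acc |= 57<<0 -> acc=57 shift=7 [end]
Varint 5: bytes[11:12] = 39 -> value 57 (1 byte(s))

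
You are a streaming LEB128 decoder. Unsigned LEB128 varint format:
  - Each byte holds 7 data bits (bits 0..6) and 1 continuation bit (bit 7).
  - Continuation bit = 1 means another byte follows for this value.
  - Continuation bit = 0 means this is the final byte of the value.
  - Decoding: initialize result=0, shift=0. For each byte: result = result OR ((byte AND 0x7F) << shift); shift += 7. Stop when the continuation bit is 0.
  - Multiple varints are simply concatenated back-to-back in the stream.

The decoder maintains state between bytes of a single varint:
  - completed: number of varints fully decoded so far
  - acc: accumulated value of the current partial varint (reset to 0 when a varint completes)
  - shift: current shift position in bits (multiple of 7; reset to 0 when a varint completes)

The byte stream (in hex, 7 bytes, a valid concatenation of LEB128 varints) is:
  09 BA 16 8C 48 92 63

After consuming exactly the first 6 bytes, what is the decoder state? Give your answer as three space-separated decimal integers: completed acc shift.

Answer: 3 18 7

Derivation:
byte[0]=0x09 cont=0 payload=0x09: varint #1 complete (value=9); reset -> completed=1 acc=0 shift=0
byte[1]=0xBA cont=1 payload=0x3A: acc |= 58<<0 -> completed=1 acc=58 shift=7
byte[2]=0x16 cont=0 payload=0x16: varint #2 complete (value=2874); reset -> completed=2 acc=0 shift=0
byte[3]=0x8C cont=1 payload=0x0C: acc |= 12<<0 -> completed=2 acc=12 shift=7
byte[4]=0x48 cont=0 payload=0x48: varint #3 complete (value=9228); reset -> completed=3 acc=0 shift=0
byte[5]=0x92 cont=1 payload=0x12: acc |= 18<<0 -> completed=3 acc=18 shift=7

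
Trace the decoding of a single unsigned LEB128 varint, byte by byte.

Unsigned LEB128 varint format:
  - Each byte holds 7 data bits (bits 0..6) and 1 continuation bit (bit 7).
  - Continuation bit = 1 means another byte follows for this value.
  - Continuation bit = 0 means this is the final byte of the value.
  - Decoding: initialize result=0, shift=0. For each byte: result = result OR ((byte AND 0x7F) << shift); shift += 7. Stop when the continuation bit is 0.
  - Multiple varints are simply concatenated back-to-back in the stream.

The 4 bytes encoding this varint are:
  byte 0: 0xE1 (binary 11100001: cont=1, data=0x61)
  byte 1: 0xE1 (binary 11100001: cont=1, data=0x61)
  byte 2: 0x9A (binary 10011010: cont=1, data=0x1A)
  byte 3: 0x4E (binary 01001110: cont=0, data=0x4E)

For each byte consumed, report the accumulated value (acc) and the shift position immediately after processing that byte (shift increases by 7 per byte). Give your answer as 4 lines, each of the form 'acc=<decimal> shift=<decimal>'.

Answer: acc=97 shift=7
acc=12513 shift=14
acc=438497 shift=21
acc=164016353 shift=28

Derivation:
byte 0=0xE1: payload=0x61=97, contrib = 97<<0 = 97; acc -> 97, shift -> 7
byte 1=0xE1: payload=0x61=97, contrib = 97<<7 = 12416; acc -> 12513, shift -> 14
byte 2=0x9A: payload=0x1A=26, contrib = 26<<14 = 425984; acc -> 438497, shift -> 21
byte 3=0x4E: payload=0x4E=78, contrib = 78<<21 = 163577856; acc -> 164016353, shift -> 28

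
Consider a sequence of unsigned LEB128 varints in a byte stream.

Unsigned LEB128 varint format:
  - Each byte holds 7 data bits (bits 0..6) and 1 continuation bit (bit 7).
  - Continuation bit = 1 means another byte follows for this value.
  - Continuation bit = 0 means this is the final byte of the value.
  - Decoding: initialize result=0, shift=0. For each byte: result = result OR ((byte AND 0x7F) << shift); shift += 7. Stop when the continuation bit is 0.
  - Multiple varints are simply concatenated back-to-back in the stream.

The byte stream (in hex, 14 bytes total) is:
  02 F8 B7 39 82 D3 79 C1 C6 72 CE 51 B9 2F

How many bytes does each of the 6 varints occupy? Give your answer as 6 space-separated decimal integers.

  byte[0]=0x02 cont=0 payload=0x02=2: acc |= 2<<0 -> acc=2 shift=7 [end]
Varint 1: bytes[0:1] = 02 -> value 2 (1 byte(s))
  byte[1]=0xF8 cont=1 payload=0x78=120: acc |= 120<<0 -> acc=120 shift=7
  byte[2]=0xB7 cont=1 payload=0x37=55: acc |= 55<<7 -> acc=7160 shift=14
  byte[3]=0x39 cont=0 payload=0x39=57: acc |= 57<<14 -> acc=941048 shift=21 [end]
Varint 2: bytes[1:4] = F8 B7 39 -> value 941048 (3 byte(s))
  byte[4]=0x82 cont=1 payload=0x02=2: acc |= 2<<0 -> acc=2 shift=7
  byte[5]=0xD3 cont=1 payload=0x53=83: acc |= 83<<7 -> acc=10626 shift=14
  byte[6]=0x79 cont=0 payload=0x79=121: acc |= 121<<14 -> acc=1993090 shift=21 [end]
Varint 3: bytes[4:7] = 82 D3 79 -> value 1993090 (3 byte(s))
  byte[7]=0xC1 cont=1 payload=0x41=65: acc |= 65<<0 -> acc=65 shift=7
  byte[8]=0xC6 cont=1 payload=0x46=70: acc |= 70<<7 -> acc=9025 shift=14
  byte[9]=0x72 cont=0 payload=0x72=114: acc |= 114<<14 -> acc=1876801 shift=21 [end]
Varint 4: bytes[7:10] = C1 C6 72 -> value 1876801 (3 byte(s))
  byte[10]=0xCE cont=1 payload=0x4E=78: acc |= 78<<0 -> acc=78 shift=7
  byte[11]=0x51 cont=0 payload=0x51=81: acc |= 81<<7 -> acc=10446 shift=14 [end]
Varint 5: bytes[10:12] = CE 51 -> value 10446 (2 byte(s))
  byte[12]=0xB9 cont=1 payload=0x39=57: acc |= 57<<0 -> acc=57 shift=7
  byte[13]=0x2F cont=0 payload=0x2F=47: acc |= 47<<7 -> acc=6073 shift=14 [end]
Varint 6: bytes[12:14] = B9 2F -> value 6073 (2 byte(s))

Answer: 1 3 3 3 2 2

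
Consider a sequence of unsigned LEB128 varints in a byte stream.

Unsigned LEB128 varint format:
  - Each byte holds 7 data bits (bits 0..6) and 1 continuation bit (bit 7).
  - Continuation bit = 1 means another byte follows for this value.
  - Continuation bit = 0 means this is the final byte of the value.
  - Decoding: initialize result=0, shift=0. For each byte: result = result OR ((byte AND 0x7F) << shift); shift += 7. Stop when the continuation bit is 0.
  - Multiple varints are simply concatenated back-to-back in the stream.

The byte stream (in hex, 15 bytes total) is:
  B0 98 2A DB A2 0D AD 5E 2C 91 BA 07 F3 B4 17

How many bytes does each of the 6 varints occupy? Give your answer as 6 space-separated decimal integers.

Answer: 3 3 2 1 3 3

Derivation:
  byte[0]=0xB0 cont=1 payload=0x30=48: acc |= 48<<0 -> acc=48 shift=7
  byte[1]=0x98 cont=1 payload=0x18=24: acc |= 24<<7 -> acc=3120 shift=14
  byte[2]=0x2A cont=0 payload=0x2A=42: acc |= 42<<14 -> acc=691248 shift=21 [end]
Varint 1: bytes[0:3] = B0 98 2A -> value 691248 (3 byte(s))
  byte[3]=0xDB cont=1 payload=0x5B=91: acc |= 91<<0 -> acc=91 shift=7
  byte[4]=0xA2 cont=1 payload=0x22=34: acc |= 34<<7 -> acc=4443 shift=14
  byte[5]=0x0D cont=0 payload=0x0D=13: acc |= 13<<14 -> acc=217435 shift=21 [end]
Varint 2: bytes[3:6] = DB A2 0D -> value 217435 (3 byte(s))
  byte[6]=0xAD cont=1 payload=0x2D=45: acc |= 45<<0 -> acc=45 shift=7
  byte[7]=0x5E cont=0 payload=0x5E=94: acc |= 94<<7 -> acc=12077 shift=14 [end]
Varint 3: bytes[6:8] = AD 5E -> value 12077 (2 byte(s))
  byte[8]=0x2C cont=0 payload=0x2C=44: acc |= 44<<0 -> acc=44 shift=7 [end]
Varint 4: bytes[8:9] = 2C -> value 44 (1 byte(s))
  byte[9]=0x91 cont=1 payload=0x11=17: acc |= 17<<0 -> acc=17 shift=7
  byte[10]=0xBA cont=1 payload=0x3A=58: acc |= 58<<7 -> acc=7441 shift=14
  byte[11]=0x07 cont=0 payload=0x07=7: acc |= 7<<14 -> acc=122129 shift=21 [end]
Varint 5: bytes[9:12] = 91 BA 07 -> value 122129 (3 byte(s))
  byte[12]=0xF3 cont=1 payload=0x73=115: acc |= 115<<0 -> acc=115 shift=7
  byte[13]=0xB4 cont=1 payload=0x34=52: acc |= 52<<7 -> acc=6771 shift=14
  byte[14]=0x17 cont=0 payload=0x17=23: acc |= 23<<14 -> acc=383603 shift=21 [end]
Varint 6: bytes[12:15] = F3 B4 17 -> value 383603 (3 byte(s))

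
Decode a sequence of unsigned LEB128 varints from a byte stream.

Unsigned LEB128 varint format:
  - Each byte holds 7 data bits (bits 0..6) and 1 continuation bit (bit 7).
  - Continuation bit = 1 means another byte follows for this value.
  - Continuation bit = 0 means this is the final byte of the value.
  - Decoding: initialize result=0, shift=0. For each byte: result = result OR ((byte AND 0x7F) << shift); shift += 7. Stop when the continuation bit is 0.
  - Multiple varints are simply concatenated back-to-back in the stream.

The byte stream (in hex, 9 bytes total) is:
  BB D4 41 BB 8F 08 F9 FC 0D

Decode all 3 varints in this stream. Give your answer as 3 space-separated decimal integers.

Answer: 1075771 133051 228985

Derivation:
  byte[0]=0xBB cont=1 payload=0x3B=59: acc |= 59<<0 -> acc=59 shift=7
  byte[1]=0xD4 cont=1 payload=0x54=84: acc |= 84<<7 -> acc=10811 shift=14
  byte[2]=0x41 cont=0 payload=0x41=65: acc |= 65<<14 -> acc=1075771 shift=21 [end]
Varint 1: bytes[0:3] = BB D4 41 -> value 1075771 (3 byte(s))
  byte[3]=0xBB cont=1 payload=0x3B=59: acc |= 59<<0 -> acc=59 shift=7
  byte[4]=0x8F cont=1 payload=0x0F=15: acc |= 15<<7 -> acc=1979 shift=14
  byte[5]=0x08 cont=0 payload=0x08=8: acc |= 8<<14 -> acc=133051 shift=21 [end]
Varint 2: bytes[3:6] = BB 8F 08 -> value 133051 (3 byte(s))
  byte[6]=0xF9 cont=1 payload=0x79=121: acc |= 121<<0 -> acc=121 shift=7
  byte[7]=0xFC cont=1 payload=0x7C=124: acc |= 124<<7 -> acc=15993 shift=14
  byte[8]=0x0D cont=0 payload=0x0D=13: acc |= 13<<14 -> acc=228985 shift=21 [end]
Varint 3: bytes[6:9] = F9 FC 0D -> value 228985 (3 byte(s))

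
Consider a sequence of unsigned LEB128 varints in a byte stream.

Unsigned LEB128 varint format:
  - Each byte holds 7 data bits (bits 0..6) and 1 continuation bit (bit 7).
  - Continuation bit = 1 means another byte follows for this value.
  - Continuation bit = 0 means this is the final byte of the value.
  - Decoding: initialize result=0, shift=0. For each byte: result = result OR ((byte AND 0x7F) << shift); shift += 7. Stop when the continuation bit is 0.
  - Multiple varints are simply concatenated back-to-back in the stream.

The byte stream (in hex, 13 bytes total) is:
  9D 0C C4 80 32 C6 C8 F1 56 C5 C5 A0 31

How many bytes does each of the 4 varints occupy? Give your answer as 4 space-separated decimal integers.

Answer: 2 3 4 4

Derivation:
  byte[0]=0x9D cont=1 payload=0x1D=29: acc |= 29<<0 -> acc=29 shift=7
  byte[1]=0x0C cont=0 payload=0x0C=12: acc |= 12<<7 -> acc=1565 shift=14 [end]
Varint 1: bytes[0:2] = 9D 0C -> value 1565 (2 byte(s))
  byte[2]=0xC4 cont=1 payload=0x44=68: acc |= 68<<0 -> acc=68 shift=7
  byte[3]=0x80 cont=1 payload=0x00=0: acc |= 0<<7 -> acc=68 shift=14
  byte[4]=0x32 cont=0 payload=0x32=50: acc |= 50<<14 -> acc=819268 shift=21 [end]
Varint 2: bytes[2:5] = C4 80 32 -> value 819268 (3 byte(s))
  byte[5]=0xC6 cont=1 payload=0x46=70: acc |= 70<<0 -> acc=70 shift=7
  byte[6]=0xC8 cont=1 payload=0x48=72: acc |= 72<<7 -> acc=9286 shift=14
  byte[7]=0xF1 cont=1 payload=0x71=113: acc |= 113<<14 -> acc=1860678 shift=21
  byte[8]=0x56 cont=0 payload=0x56=86: acc |= 86<<21 -> acc=182215750 shift=28 [end]
Varint 3: bytes[5:9] = C6 C8 F1 56 -> value 182215750 (4 byte(s))
  byte[9]=0xC5 cont=1 payload=0x45=69: acc |= 69<<0 -> acc=69 shift=7
  byte[10]=0xC5 cont=1 payload=0x45=69: acc |= 69<<7 -> acc=8901 shift=14
  byte[11]=0xA0 cont=1 payload=0x20=32: acc |= 32<<14 -> acc=533189 shift=21
  byte[12]=0x31 cont=0 payload=0x31=49: acc |= 49<<21 -> acc=103293637 shift=28 [end]
Varint 4: bytes[9:13] = C5 C5 A0 31 -> value 103293637 (4 byte(s))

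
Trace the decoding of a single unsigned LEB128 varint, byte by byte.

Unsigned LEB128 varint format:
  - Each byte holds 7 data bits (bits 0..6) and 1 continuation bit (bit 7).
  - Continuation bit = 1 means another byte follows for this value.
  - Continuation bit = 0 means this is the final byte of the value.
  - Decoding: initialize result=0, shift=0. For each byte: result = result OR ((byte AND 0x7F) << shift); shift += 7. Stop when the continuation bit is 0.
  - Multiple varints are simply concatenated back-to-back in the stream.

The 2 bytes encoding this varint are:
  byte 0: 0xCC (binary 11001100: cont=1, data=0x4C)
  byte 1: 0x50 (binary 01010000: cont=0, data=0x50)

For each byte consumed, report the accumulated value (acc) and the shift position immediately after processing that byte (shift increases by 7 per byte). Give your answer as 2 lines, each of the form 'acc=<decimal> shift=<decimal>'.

byte 0=0xCC: payload=0x4C=76, contrib = 76<<0 = 76; acc -> 76, shift -> 7
byte 1=0x50: payload=0x50=80, contrib = 80<<7 = 10240; acc -> 10316, shift -> 14

Answer: acc=76 shift=7
acc=10316 shift=14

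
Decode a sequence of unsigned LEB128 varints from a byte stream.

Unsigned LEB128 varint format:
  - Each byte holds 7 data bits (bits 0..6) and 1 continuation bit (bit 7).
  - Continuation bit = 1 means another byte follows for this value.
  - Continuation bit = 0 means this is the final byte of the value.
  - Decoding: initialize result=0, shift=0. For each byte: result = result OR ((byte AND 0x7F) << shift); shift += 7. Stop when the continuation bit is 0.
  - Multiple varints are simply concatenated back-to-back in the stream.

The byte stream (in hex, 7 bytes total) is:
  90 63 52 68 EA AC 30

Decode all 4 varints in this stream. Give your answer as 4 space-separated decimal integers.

  byte[0]=0x90 cont=1 payload=0x10=16: acc |= 16<<0 -> acc=16 shift=7
  byte[1]=0x63 cont=0 payload=0x63=99: acc |= 99<<7 -> acc=12688 shift=14 [end]
Varint 1: bytes[0:2] = 90 63 -> value 12688 (2 byte(s))
  byte[2]=0x52 cont=0 payload=0x52=82: acc |= 82<<0 -> acc=82 shift=7 [end]
Varint 2: bytes[2:3] = 52 -> value 82 (1 byte(s))
  byte[3]=0x68 cont=0 payload=0x68=104: acc |= 104<<0 -> acc=104 shift=7 [end]
Varint 3: bytes[3:4] = 68 -> value 104 (1 byte(s))
  byte[4]=0xEA cont=1 payload=0x6A=106: acc |= 106<<0 -> acc=106 shift=7
  byte[5]=0xAC cont=1 payload=0x2C=44: acc |= 44<<7 -> acc=5738 shift=14
  byte[6]=0x30 cont=0 payload=0x30=48: acc |= 48<<14 -> acc=792170 shift=21 [end]
Varint 4: bytes[4:7] = EA AC 30 -> value 792170 (3 byte(s))

Answer: 12688 82 104 792170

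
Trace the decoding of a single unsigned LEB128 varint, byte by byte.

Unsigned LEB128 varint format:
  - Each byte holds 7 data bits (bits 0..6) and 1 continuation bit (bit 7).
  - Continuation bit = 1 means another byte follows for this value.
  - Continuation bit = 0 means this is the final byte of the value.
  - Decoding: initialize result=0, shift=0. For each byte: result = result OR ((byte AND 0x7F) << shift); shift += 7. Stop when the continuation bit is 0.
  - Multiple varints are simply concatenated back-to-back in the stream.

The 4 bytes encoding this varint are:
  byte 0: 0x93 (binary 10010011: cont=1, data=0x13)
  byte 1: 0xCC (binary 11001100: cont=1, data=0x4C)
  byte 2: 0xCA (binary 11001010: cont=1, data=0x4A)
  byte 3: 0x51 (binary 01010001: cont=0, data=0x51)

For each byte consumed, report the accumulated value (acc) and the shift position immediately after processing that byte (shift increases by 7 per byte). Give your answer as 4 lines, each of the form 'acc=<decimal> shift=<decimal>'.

byte 0=0x93: payload=0x13=19, contrib = 19<<0 = 19; acc -> 19, shift -> 7
byte 1=0xCC: payload=0x4C=76, contrib = 76<<7 = 9728; acc -> 9747, shift -> 14
byte 2=0xCA: payload=0x4A=74, contrib = 74<<14 = 1212416; acc -> 1222163, shift -> 21
byte 3=0x51: payload=0x51=81, contrib = 81<<21 = 169869312; acc -> 171091475, shift -> 28

Answer: acc=19 shift=7
acc=9747 shift=14
acc=1222163 shift=21
acc=171091475 shift=28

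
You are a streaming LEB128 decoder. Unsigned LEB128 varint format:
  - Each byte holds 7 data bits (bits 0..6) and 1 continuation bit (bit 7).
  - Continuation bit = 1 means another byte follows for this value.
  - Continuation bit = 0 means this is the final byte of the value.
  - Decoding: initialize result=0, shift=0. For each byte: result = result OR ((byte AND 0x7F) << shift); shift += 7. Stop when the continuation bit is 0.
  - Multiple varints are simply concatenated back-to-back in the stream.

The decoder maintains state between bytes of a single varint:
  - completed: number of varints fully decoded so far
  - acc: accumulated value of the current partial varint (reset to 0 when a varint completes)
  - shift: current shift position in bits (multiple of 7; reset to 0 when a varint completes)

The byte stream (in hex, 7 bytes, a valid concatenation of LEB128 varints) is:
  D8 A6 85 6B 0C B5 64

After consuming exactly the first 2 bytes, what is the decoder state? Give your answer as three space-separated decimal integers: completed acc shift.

Answer: 0 4952 14

Derivation:
byte[0]=0xD8 cont=1 payload=0x58: acc |= 88<<0 -> completed=0 acc=88 shift=7
byte[1]=0xA6 cont=1 payload=0x26: acc |= 38<<7 -> completed=0 acc=4952 shift=14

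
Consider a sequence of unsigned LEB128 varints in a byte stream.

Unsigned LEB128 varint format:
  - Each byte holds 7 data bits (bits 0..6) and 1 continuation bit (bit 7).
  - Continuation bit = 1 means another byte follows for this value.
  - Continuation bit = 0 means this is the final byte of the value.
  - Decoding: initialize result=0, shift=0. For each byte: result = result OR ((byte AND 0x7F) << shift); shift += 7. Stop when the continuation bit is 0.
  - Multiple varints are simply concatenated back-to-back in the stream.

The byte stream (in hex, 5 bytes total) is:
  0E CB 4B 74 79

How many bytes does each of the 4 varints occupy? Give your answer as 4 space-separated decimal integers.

  byte[0]=0x0E cont=0 payload=0x0E=14: acc |= 14<<0 -> acc=14 shift=7 [end]
Varint 1: bytes[0:1] = 0E -> value 14 (1 byte(s))
  byte[1]=0xCB cont=1 payload=0x4B=75: acc |= 75<<0 -> acc=75 shift=7
  byte[2]=0x4B cont=0 payload=0x4B=75: acc |= 75<<7 -> acc=9675 shift=14 [end]
Varint 2: bytes[1:3] = CB 4B -> value 9675 (2 byte(s))
  byte[3]=0x74 cont=0 payload=0x74=116: acc |= 116<<0 -> acc=116 shift=7 [end]
Varint 3: bytes[3:4] = 74 -> value 116 (1 byte(s))
  byte[4]=0x79 cont=0 payload=0x79=121: acc |= 121<<0 -> acc=121 shift=7 [end]
Varint 4: bytes[4:5] = 79 -> value 121 (1 byte(s))

Answer: 1 2 1 1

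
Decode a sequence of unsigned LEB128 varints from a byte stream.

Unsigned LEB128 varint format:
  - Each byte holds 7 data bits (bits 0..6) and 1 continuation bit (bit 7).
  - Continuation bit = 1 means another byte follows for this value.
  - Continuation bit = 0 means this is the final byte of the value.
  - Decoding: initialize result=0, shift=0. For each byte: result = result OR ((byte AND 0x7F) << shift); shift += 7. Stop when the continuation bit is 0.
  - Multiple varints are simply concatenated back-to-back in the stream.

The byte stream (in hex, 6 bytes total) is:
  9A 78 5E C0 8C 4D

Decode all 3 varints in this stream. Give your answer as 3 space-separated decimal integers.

Answer: 15386 94 1263168

Derivation:
  byte[0]=0x9A cont=1 payload=0x1A=26: acc |= 26<<0 -> acc=26 shift=7
  byte[1]=0x78 cont=0 payload=0x78=120: acc |= 120<<7 -> acc=15386 shift=14 [end]
Varint 1: bytes[0:2] = 9A 78 -> value 15386 (2 byte(s))
  byte[2]=0x5E cont=0 payload=0x5E=94: acc |= 94<<0 -> acc=94 shift=7 [end]
Varint 2: bytes[2:3] = 5E -> value 94 (1 byte(s))
  byte[3]=0xC0 cont=1 payload=0x40=64: acc |= 64<<0 -> acc=64 shift=7
  byte[4]=0x8C cont=1 payload=0x0C=12: acc |= 12<<7 -> acc=1600 shift=14
  byte[5]=0x4D cont=0 payload=0x4D=77: acc |= 77<<14 -> acc=1263168 shift=21 [end]
Varint 3: bytes[3:6] = C0 8C 4D -> value 1263168 (3 byte(s))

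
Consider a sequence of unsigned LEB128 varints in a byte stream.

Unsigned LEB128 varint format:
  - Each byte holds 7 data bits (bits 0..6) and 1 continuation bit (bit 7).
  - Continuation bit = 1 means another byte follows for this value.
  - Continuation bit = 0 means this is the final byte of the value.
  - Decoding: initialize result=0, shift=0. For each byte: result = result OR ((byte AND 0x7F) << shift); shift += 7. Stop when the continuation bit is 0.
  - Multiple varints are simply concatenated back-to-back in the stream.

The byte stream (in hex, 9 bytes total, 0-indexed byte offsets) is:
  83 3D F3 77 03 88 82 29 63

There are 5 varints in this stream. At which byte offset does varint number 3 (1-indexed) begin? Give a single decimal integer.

Answer: 4

Derivation:
  byte[0]=0x83 cont=1 payload=0x03=3: acc |= 3<<0 -> acc=3 shift=7
  byte[1]=0x3D cont=0 payload=0x3D=61: acc |= 61<<7 -> acc=7811 shift=14 [end]
Varint 1: bytes[0:2] = 83 3D -> value 7811 (2 byte(s))
  byte[2]=0xF3 cont=1 payload=0x73=115: acc |= 115<<0 -> acc=115 shift=7
  byte[3]=0x77 cont=0 payload=0x77=119: acc |= 119<<7 -> acc=15347 shift=14 [end]
Varint 2: bytes[2:4] = F3 77 -> value 15347 (2 byte(s))
  byte[4]=0x03 cont=0 payload=0x03=3: acc |= 3<<0 -> acc=3 shift=7 [end]
Varint 3: bytes[4:5] = 03 -> value 3 (1 byte(s))
  byte[5]=0x88 cont=1 payload=0x08=8: acc |= 8<<0 -> acc=8 shift=7
  byte[6]=0x82 cont=1 payload=0x02=2: acc |= 2<<7 -> acc=264 shift=14
  byte[7]=0x29 cont=0 payload=0x29=41: acc |= 41<<14 -> acc=672008 shift=21 [end]
Varint 4: bytes[5:8] = 88 82 29 -> value 672008 (3 byte(s))
  byte[8]=0x63 cont=0 payload=0x63=99: acc |= 99<<0 -> acc=99 shift=7 [end]
Varint 5: bytes[8:9] = 63 -> value 99 (1 byte(s))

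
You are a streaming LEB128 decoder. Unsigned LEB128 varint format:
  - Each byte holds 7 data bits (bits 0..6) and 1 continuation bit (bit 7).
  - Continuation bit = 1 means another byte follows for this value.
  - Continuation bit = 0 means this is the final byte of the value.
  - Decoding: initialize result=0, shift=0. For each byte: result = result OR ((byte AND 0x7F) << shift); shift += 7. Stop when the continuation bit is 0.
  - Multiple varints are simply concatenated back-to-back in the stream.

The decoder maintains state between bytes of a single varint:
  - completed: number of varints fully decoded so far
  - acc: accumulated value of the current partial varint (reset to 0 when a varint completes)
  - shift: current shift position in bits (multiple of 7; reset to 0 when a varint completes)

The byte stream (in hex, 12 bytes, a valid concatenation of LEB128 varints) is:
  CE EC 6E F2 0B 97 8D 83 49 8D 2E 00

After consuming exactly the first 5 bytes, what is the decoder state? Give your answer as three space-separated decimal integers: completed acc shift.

Answer: 2 0 0

Derivation:
byte[0]=0xCE cont=1 payload=0x4E: acc |= 78<<0 -> completed=0 acc=78 shift=7
byte[1]=0xEC cont=1 payload=0x6C: acc |= 108<<7 -> completed=0 acc=13902 shift=14
byte[2]=0x6E cont=0 payload=0x6E: varint #1 complete (value=1816142); reset -> completed=1 acc=0 shift=0
byte[3]=0xF2 cont=1 payload=0x72: acc |= 114<<0 -> completed=1 acc=114 shift=7
byte[4]=0x0B cont=0 payload=0x0B: varint #2 complete (value=1522); reset -> completed=2 acc=0 shift=0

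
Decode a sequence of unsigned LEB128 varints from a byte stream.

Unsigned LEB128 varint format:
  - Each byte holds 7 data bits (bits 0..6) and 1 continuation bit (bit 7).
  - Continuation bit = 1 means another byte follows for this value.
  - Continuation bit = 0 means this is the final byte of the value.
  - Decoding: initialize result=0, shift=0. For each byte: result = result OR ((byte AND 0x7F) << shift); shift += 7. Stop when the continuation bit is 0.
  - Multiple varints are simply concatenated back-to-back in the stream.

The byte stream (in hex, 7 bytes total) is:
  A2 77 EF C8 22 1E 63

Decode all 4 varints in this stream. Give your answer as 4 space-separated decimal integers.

Answer: 15266 566383 30 99

Derivation:
  byte[0]=0xA2 cont=1 payload=0x22=34: acc |= 34<<0 -> acc=34 shift=7
  byte[1]=0x77 cont=0 payload=0x77=119: acc |= 119<<7 -> acc=15266 shift=14 [end]
Varint 1: bytes[0:2] = A2 77 -> value 15266 (2 byte(s))
  byte[2]=0xEF cont=1 payload=0x6F=111: acc |= 111<<0 -> acc=111 shift=7
  byte[3]=0xC8 cont=1 payload=0x48=72: acc |= 72<<7 -> acc=9327 shift=14
  byte[4]=0x22 cont=0 payload=0x22=34: acc |= 34<<14 -> acc=566383 shift=21 [end]
Varint 2: bytes[2:5] = EF C8 22 -> value 566383 (3 byte(s))
  byte[5]=0x1E cont=0 payload=0x1E=30: acc |= 30<<0 -> acc=30 shift=7 [end]
Varint 3: bytes[5:6] = 1E -> value 30 (1 byte(s))
  byte[6]=0x63 cont=0 payload=0x63=99: acc |= 99<<0 -> acc=99 shift=7 [end]
Varint 4: bytes[6:7] = 63 -> value 99 (1 byte(s))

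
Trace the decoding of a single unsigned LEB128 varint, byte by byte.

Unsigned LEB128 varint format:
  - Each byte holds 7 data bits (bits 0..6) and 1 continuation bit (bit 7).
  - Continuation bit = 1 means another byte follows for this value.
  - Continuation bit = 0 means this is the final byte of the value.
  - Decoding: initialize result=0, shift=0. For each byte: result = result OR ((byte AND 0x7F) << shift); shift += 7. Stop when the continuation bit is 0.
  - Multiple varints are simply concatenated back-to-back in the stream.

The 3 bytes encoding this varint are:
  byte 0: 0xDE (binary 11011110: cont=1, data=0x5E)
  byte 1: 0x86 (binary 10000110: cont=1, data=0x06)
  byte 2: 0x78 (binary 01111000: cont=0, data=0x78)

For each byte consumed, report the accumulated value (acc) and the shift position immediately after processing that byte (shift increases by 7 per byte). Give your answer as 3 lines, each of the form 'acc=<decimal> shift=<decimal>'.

byte 0=0xDE: payload=0x5E=94, contrib = 94<<0 = 94; acc -> 94, shift -> 7
byte 1=0x86: payload=0x06=6, contrib = 6<<7 = 768; acc -> 862, shift -> 14
byte 2=0x78: payload=0x78=120, contrib = 120<<14 = 1966080; acc -> 1966942, shift -> 21

Answer: acc=94 shift=7
acc=862 shift=14
acc=1966942 shift=21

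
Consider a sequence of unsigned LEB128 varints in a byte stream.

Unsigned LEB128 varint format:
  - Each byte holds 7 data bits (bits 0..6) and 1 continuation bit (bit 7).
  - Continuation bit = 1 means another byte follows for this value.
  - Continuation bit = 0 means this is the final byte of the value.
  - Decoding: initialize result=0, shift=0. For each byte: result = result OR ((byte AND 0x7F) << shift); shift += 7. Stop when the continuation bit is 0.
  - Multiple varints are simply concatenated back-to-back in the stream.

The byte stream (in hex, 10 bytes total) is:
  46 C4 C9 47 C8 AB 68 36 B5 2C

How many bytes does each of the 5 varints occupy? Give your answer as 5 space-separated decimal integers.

  byte[0]=0x46 cont=0 payload=0x46=70: acc |= 70<<0 -> acc=70 shift=7 [end]
Varint 1: bytes[0:1] = 46 -> value 70 (1 byte(s))
  byte[1]=0xC4 cont=1 payload=0x44=68: acc |= 68<<0 -> acc=68 shift=7
  byte[2]=0xC9 cont=1 payload=0x49=73: acc |= 73<<7 -> acc=9412 shift=14
  byte[3]=0x47 cont=0 payload=0x47=71: acc |= 71<<14 -> acc=1172676 shift=21 [end]
Varint 2: bytes[1:4] = C4 C9 47 -> value 1172676 (3 byte(s))
  byte[4]=0xC8 cont=1 payload=0x48=72: acc |= 72<<0 -> acc=72 shift=7
  byte[5]=0xAB cont=1 payload=0x2B=43: acc |= 43<<7 -> acc=5576 shift=14
  byte[6]=0x68 cont=0 payload=0x68=104: acc |= 104<<14 -> acc=1709512 shift=21 [end]
Varint 3: bytes[4:7] = C8 AB 68 -> value 1709512 (3 byte(s))
  byte[7]=0x36 cont=0 payload=0x36=54: acc |= 54<<0 -> acc=54 shift=7 [end]
Varint 4: bytes[7:8] = 36 -> value 54 (1 byte(s))
  byte[8]=0xB5 cont=1 payload=0x35=53: acc |= 53<<0 -> acc=53 shift=7
  byte[9]=0x2C cont=0 payload=0x2C=44: acc |= 44<<7 -> acc=5685 shift=14 [end]
Varint 5: bytes[8:10] = B5 2C -> value 5685 (2 byte(s))

Answer: 1 3 3 1 2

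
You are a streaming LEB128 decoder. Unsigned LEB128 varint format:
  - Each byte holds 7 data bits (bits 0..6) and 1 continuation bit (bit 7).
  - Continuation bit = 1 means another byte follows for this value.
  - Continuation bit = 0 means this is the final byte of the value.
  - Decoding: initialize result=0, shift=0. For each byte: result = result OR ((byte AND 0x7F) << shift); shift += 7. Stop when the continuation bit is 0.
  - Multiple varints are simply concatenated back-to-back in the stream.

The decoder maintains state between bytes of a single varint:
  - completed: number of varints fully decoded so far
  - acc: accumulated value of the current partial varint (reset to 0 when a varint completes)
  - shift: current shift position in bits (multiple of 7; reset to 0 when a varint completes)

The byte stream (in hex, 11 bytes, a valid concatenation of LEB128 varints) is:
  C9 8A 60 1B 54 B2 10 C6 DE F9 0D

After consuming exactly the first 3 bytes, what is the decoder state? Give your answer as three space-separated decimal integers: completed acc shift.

byte[0]=0xC9 cont=1 payload=0x49: acc |= 73<<0 -> completed=0 acc=73 shift=7
byte[1]=0x8A cont=1 payload=0x0A: acc |= 10<<7 -> completed=0 acc=1353 shift=14
byte[2]=0x60 cont=0 payload=0x60: varint #1 complete (value=1574217); reset -> completed=1 acc=0 shift=0

Answer: 1 0 0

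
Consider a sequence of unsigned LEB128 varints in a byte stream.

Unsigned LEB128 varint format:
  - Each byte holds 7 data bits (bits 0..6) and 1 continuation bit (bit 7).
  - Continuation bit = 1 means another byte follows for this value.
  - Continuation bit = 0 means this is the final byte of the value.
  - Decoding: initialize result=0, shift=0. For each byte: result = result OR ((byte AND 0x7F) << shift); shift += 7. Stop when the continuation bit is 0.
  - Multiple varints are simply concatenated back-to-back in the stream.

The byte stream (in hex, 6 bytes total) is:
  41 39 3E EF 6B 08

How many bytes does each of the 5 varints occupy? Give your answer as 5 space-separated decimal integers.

  byte[0]=0x41 cont=0 payload=0x41=65: acc |= 65<<0 -> acc=65 shift=7 [end]
Varint 1: bytes[0:1] = 41 -> value 65 (1 byte(s))
  byte[1]=0x39 cont=0 payload=0x39=57: acc |= 57<<0 -> acc=57 shift=7 [end]
Varint 2: bytes[1:2] = 39 -> value 57 (1 byte(s))
  byte[2]=0x3E cont=0 payload=0x3E=62: acc |= 62<<0 -> acc=62 shift=7 [end]
Varint 3: bytes[2:3] = 3E -> value 62 (1 byte(s))
  byte[3]=0xEF cont=1 payload=0x6F=111: acc |= 111<<0 -> acc=111 shift=7
  byte[4]=0x6B cont=0 payload=0x6B=107: acc |= 107<<7 -> acc=13807 shift=14 [end]
Varint 4: bytes[3:5] = EF 6B -> value 13807 (2 byte(s))
  byte[5]=0x08 cont=0 payload=0x08=8: acc |= 8<<0 -> acc=8 shift=7 [end]
Varint 5: bytes[5:6] = 08 -> value 8 (1 byte(s))

Answer: 1 1 1 2 1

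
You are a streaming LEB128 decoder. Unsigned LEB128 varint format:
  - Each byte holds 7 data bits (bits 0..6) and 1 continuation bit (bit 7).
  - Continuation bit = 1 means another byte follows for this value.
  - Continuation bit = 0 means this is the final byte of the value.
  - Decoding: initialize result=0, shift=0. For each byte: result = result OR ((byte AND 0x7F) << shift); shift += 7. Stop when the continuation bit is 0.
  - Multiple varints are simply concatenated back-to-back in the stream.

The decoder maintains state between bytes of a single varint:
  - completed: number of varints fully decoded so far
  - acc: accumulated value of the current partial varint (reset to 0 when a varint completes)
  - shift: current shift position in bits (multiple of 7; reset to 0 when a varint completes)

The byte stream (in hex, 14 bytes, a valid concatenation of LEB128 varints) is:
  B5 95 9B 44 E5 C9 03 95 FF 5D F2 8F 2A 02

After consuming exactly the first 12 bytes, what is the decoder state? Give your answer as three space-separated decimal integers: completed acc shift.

Answer: 3 2034 14

Derivation:
byte[0]=0xB5 cont=1 payload=0x35: acc |= 53<<0 -> completed=0 acc=53 shift=7
byte[1]=0x95 cont=1 payload=0x15: acc |= 21<<7 -> completed=0 acc=2741 shift=14
byte[2]=0x9B cont=1 payload=0x1B: acc |= 27<<14 -> completed=0 acc=445109 shift=21
byte[3]=0x44 cont=0 payload=0x44: varint #1 complete (value=143051445); reset -> completed=1 acc=0 shift=0
byte[4]=0xE5 cont=1 payload=0x65: acc |= 101<<0 -> completed=1 acc=101 shift=7
byte[5]=0xC9 cont=1 payload=0x49: acc |= 73<<7 -> completed=1 acc=9445 shift=14
byte[6]=0x03 cont=0 payload=0x03: varint #2 complete (value=58597); reset -> completed=2 acc=0 shift=0
byte[7]=0x95 cont=1 payload=0x15: acc |= 21<<0 -> completed=2 acc=21 shift=7
byte[8]=0xFF cont=1 payload=0x7F: acc |= 127<<7 -> completed=2 acc=16277 shift=14
byte[9]=0x5D cont=0 payload=0x5D: varint #3 complete (value=1539989); reset -> completed=3 acc=0 shift=0
byte[10]=0xF2 cont=1 payload=0x72: acc |= 114<<0 -> completed=3 acc=114 shift=7
byte[11]=0x8F cont=1 payload=0x0F: acc |= 15<<7 -> completed=3 acc=2034 shift=14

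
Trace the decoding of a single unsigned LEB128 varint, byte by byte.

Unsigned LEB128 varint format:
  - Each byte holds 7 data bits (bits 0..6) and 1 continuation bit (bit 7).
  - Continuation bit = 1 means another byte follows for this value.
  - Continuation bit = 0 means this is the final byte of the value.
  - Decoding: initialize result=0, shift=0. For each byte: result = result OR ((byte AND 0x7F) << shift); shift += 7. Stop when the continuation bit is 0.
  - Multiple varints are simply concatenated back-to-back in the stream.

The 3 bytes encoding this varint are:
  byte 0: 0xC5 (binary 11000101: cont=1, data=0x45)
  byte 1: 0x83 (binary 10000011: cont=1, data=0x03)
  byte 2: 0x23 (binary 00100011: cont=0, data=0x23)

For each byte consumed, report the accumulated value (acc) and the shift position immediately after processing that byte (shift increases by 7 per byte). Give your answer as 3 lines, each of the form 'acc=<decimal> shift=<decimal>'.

byte 0=0xC5: payload=0x45=69, contrib = 69<<0 = 69; acc -> 69, shift -> 7
byte 1=0x83: payload=0x03=3, contrib = 3<<7 = 384; acc -> 453, shift -> 14
byte 2=0x23: payload=0x23=35, contrib = 35<<14 = 573440; acc -> 573893, shift -> 21

Answer: acc=69 shift=7
acc=453 shift=14
acc=573893 shift=21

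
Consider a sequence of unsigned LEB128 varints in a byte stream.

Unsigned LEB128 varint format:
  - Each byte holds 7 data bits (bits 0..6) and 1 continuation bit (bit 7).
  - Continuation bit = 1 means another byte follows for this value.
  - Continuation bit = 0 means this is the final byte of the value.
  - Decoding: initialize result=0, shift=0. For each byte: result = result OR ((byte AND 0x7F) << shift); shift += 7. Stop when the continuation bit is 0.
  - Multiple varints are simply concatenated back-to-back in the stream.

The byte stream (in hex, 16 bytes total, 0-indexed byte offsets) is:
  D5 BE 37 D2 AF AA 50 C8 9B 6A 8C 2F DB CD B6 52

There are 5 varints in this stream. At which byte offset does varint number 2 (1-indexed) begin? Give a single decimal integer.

  byte[0]=0xD5 cont=1 payload=0x55=85: acc |= 85<<0 -> acc=85 shift=7
  byte[1]=0xBE cont=1 payload=0x3E=62: acc |= 62<<7 -> acc=8021 shift=14
  byte[2]=0x37 cont=0 payload=0x37=55: acc |= 55<<14 -> acc=909141 shift=21 [end]
Varint 1: bytes[0:3] = D5 BE 37 -> value 909141 (3 byte(s))
  byte[3]=0xD2 cont=1 payload=0x52=82: acc |= 82<<0 -> acc=82 shift=7
  byte[4]=0xAF cont=1 payload=0x2F=47: acc |= 47<<7 -> acc=6098 shift=14
  byte[5]=0xAA cont=1 payload=0x2A=42: acc |= 42<<14 -> acc=694226 shift=21
  byte[6]=0x50 cont=0 payload=0x50=80: acc |= 80<<21 -> acc=168466386 shift=28 [end]
Varint 2: bytes[3:7] = D2 AF AA 50 -> value 168466386 (4 byte(s))
  byte[7]=0xC8 cont=1 payload=0x48=72: acc |= 72<<0 -> acc=72 shift=7
  byte[8]=0x9B cont=1 payload=0x1B=27: acc |= 27<<7 -> acc=3528 shift=14
  byte[9]=0x6A cont=0 payload=0x6A=106: acc |= 106<<14 -> acc=1740232 shift=21 [end]
Varint 3: bytes[7:10] = C8 9B 6A -> value 1740232 (3 byte(s))
  byte[10]=0x8C cont=1 payload=0x0C=12: acc |= 12<<0 -> acc=12 shift=7
  byte[11]=0x2F cont=0 payload=0x2F=47: acc |= 47<<7 -> acc=6028 shift=14 [end]
Varint 4: bytes[10:12] = 8C 2F -> value 6028 (2 byte(s))
  byte[12]=0xDB cont=1 payload=0x5B=91: acc |= 91<<0 -> acc=91 shift=7
  byte[13]=0xCD cont=1 payload=0x4D=77: acc |= 77<<7 -> acc=9947 shift=14
  byte[14]=0xB6 cont=1 payload=0x36=54: acc |= 54<<14 -> acc=894683 shift=21
  byte[15]=0x52 cont=0 payload=0x52=82: acc |= 82<<21 -> acc=172861147 shift=28 [end]
Varint 5: bytes[12:16] = DB CD B6 52 -> value 172861147 (4 byte(s))

Answer: 3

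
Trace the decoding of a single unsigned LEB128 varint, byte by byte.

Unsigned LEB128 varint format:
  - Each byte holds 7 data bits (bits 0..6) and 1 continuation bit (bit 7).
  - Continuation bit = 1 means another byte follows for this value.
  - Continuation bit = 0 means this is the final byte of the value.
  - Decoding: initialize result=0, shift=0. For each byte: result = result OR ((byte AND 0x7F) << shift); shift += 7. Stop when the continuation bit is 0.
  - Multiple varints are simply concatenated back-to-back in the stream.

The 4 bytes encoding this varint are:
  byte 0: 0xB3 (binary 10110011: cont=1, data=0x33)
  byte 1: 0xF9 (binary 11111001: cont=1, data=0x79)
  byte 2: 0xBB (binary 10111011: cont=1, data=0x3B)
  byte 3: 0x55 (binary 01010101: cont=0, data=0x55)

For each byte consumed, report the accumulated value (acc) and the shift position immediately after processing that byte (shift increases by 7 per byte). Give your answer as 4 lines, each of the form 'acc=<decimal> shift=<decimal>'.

byte 0=0xB3: payload=0x33=51, contrib = 51<<0 = 51; acc -> 51, shift -> 7
byte 1=0xF9: payload=0x79=121, contrib = 121<<7 = 15488; acc -> 15539, shift -> 14
byte 2=0xBB: payload=0x3B=59, contrib = 59<<14 = 966656; acc -> 982195, shift -> 21
byte 3=0x55: payload=0x55=85, contrib = 85<<21 = 178257920; acc -> 179240115, shift -> 28

Answer: acc=51 shift=7
acc=15539 shift=14
acc=982195 shift=21
acc=179240115 shift=28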